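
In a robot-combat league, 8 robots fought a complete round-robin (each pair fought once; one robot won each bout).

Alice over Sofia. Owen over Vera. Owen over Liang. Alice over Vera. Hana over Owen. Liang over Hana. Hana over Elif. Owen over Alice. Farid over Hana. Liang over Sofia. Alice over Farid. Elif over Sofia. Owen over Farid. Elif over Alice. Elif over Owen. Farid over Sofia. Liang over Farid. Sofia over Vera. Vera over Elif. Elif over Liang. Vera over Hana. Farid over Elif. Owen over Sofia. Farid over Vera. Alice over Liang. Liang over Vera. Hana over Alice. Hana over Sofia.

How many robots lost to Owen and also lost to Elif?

Owen beat: Liang, Farid, Sofia, Alice, Vera.
Elif beat: Liang, Owen, Sofia, Alice.
Both beat: Liang, Sofia, Alice — 3.

3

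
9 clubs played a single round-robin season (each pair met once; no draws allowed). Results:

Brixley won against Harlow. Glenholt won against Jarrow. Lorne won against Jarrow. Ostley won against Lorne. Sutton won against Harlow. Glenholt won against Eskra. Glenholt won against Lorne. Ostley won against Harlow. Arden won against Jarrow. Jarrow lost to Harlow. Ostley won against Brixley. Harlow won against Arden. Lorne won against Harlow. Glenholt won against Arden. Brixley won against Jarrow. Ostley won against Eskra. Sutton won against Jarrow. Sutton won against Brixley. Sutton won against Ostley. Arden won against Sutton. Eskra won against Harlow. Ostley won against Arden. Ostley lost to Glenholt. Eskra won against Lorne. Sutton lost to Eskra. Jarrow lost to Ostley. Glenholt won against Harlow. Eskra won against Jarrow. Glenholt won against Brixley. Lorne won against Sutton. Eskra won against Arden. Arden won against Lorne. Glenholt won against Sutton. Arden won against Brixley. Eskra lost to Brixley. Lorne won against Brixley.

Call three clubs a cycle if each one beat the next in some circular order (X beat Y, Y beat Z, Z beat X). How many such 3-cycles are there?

Win totals: Sutton 4, Harlow 2, Brixley 3, Ostley 6, Glenholt 8, Arden 4, Eskra 5, Jarrow 0, Lorne 4.
A club with w wins dominates both others in C(w,2) triples; summing gives 6 + 1 + 3 + 15 + 28 + 6 + 10 + 0 + 6 = 75 transitive triples.
Total triples C(9,3) = 84, so cyclic triples = 84 − 75 = 9.

9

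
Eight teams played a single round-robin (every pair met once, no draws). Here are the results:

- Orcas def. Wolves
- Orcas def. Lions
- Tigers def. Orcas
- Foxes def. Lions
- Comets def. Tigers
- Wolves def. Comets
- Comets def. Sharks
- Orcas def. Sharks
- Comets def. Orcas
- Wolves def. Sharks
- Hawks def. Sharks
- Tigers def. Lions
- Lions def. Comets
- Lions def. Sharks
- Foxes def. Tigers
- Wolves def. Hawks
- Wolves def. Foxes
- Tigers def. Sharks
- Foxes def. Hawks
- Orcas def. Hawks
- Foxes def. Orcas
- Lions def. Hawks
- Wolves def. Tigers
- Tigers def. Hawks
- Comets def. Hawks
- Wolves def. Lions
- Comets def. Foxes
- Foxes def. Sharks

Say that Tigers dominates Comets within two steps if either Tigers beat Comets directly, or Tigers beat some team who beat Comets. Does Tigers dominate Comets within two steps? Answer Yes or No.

Yes

Tigers did not beat Comets directly.
Tigers beat Sharks, Lions, Orcas, Hawks. Of those, Lions beat Comets.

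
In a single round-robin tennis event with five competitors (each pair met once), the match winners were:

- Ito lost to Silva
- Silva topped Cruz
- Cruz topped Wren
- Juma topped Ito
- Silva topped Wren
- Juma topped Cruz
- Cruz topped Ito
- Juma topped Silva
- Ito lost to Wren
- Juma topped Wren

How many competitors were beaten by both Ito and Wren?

Ito beat: no one.
Wren beat: Ito.
No one was beaten by both.

0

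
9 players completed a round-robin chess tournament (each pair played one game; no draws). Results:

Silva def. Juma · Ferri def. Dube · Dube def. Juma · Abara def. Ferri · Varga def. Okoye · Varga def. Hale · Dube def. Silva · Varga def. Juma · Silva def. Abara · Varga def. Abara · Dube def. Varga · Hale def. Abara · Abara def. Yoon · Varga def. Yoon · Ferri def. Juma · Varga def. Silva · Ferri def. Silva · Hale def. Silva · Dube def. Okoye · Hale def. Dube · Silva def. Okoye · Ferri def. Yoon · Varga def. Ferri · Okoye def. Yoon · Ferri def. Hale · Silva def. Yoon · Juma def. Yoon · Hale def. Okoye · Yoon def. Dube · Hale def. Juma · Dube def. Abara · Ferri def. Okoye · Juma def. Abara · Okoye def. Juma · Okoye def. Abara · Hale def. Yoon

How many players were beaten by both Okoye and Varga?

Okoye beat: Yoon, Juma, Abara.
Varga beat: Silva, Yoon, Hale, Juma, Okoye, Ferri, Abara.
Both beat: Yoon, Juma, Abara — 3.

3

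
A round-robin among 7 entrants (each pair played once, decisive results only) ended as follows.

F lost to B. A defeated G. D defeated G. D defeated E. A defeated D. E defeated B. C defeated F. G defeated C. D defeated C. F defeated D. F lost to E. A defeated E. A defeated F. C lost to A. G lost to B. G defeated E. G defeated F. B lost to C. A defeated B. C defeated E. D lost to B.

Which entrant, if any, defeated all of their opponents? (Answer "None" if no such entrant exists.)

A has 6 wins out of 6 opponents — a perfect record.

A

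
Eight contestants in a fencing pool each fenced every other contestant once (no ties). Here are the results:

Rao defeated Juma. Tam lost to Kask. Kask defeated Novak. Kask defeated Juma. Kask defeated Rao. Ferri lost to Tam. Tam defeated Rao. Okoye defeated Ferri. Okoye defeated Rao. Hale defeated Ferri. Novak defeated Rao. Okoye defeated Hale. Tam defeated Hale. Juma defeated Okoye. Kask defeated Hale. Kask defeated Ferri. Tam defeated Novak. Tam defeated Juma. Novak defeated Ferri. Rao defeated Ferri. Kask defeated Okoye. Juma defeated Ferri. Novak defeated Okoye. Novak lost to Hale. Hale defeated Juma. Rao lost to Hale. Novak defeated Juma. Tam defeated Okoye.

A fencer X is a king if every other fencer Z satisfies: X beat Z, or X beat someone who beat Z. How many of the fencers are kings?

1

Hale cannot reach Kask, Tam in two steps.
Novak cannot reach Kask, Tam in two steps.
Ferri cannot reach Hale, Novak, Juma, Kask, Tam, Okoye, Rao in two steps.
Juma cannot reach Novak, Kask, Tam in two steps.
Kask reaches everyone (king).
Tam cannot reach Kask in two steps.
Okoye cannot reach Kask, Tam in two steps.
Rao cannot reach Hale, Novak, Kask, Tam in two steps.
Kings: Kask — 1.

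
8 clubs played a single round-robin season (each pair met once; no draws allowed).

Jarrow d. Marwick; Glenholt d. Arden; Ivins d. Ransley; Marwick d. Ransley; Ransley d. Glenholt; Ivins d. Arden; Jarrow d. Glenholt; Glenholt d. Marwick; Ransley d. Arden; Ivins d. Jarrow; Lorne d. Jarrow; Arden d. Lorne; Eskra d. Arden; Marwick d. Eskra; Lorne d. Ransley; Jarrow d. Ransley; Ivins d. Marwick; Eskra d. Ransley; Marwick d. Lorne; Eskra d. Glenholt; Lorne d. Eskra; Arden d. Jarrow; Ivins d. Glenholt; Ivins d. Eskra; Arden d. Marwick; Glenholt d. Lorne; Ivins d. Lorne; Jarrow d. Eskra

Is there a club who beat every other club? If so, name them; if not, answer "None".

Ivins

Ivins has 7 wins out of 7 opponents — a perfect record.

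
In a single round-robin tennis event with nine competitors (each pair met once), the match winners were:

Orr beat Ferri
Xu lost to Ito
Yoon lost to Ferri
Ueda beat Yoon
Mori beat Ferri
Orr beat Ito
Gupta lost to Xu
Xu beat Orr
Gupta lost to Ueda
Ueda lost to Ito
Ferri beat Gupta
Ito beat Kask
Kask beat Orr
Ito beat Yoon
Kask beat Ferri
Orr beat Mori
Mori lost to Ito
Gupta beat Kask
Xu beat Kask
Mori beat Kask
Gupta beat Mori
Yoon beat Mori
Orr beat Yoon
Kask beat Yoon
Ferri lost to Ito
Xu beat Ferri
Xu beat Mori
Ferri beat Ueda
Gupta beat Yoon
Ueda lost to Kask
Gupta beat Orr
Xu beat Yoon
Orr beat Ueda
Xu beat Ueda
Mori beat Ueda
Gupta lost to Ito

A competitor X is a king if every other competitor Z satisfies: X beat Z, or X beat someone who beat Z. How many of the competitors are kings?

Ueda cannot reach Ferri, Ito, Xu in two steps.
Mori cannot reach Ito, Xu in two steps.
Ferri cannot reach Ito, Xu in two steps.
Kask cannot reach Xu in two steps.
Gupta cannot reach Xu in two steps.
Ito reaches everyone (king).
Orr reaches everyone (king).
Yoon cannot reach Gupta, Ito, Orr, Xu in two steps.
Xu reaches everyone (king).
Kings: Ito, Orr, Xu — 3.

3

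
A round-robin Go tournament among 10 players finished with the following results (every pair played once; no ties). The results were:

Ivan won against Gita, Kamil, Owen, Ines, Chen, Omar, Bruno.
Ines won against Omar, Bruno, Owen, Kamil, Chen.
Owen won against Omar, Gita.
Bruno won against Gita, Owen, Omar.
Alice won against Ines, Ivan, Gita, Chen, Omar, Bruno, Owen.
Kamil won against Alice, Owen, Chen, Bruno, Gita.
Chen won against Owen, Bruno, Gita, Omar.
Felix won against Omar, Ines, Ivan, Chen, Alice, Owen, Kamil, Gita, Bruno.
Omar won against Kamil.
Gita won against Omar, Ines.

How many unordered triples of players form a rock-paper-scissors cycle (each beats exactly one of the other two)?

Win totals: Ivan 7, Omar 1, Gita 2, Owen 2, Alice 7, Felix 9, Kamil 5, Bruno 3, Chen 4, Ines 5.
A player with w wins dominates both others in C(w,2) triples; summing gives 21 + 0 + 1 + 1 + 21 + 36 + 10 + 3 + 6 + 10 = 109 transitive triples.
Total triples C(10,3) = 120, so cyclic triples = 120 − 109 = 11.

11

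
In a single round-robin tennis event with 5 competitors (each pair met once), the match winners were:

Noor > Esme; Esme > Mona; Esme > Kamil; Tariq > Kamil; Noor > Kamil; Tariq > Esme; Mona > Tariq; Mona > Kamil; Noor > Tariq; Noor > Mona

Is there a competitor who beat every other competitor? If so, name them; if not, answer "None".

Noor has 4 wins out of 4 opponents — a perfect record.

Noor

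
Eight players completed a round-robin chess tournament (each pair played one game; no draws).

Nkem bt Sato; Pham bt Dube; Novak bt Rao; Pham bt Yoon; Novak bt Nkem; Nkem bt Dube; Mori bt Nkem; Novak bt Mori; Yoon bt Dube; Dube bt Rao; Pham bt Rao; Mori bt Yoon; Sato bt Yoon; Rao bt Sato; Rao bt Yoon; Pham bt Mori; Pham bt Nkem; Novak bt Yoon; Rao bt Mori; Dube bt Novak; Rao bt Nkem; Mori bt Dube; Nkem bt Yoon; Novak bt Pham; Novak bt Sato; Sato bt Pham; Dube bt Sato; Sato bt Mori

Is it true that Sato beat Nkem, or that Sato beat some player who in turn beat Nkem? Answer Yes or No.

Sato did not beat Nkem directly.
Sato beat Pham, Yoon, Mori. Of those, Pham beat Nkem.

Yes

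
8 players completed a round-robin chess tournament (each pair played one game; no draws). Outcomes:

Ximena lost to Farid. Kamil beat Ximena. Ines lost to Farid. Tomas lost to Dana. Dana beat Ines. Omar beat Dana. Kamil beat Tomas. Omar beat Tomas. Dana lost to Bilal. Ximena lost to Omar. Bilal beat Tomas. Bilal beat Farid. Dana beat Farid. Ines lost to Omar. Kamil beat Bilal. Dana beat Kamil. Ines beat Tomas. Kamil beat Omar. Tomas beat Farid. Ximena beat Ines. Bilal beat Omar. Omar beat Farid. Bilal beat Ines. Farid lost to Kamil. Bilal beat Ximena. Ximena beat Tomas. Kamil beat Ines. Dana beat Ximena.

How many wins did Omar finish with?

5

Omar's results: beat Ximena, Ines, Farid, Tomas, Dana; lost to Bilal, Kamil.
That is 5 wins.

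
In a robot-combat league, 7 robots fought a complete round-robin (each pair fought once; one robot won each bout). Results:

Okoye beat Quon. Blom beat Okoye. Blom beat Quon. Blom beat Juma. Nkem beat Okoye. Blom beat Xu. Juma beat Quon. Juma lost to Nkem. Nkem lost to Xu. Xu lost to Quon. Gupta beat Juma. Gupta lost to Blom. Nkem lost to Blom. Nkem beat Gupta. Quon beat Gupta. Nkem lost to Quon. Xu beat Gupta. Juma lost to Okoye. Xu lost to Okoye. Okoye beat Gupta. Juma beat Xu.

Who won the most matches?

Win totals: Nkem 3, Quon 3, Blom 6, Okoye 4, Juma 2, Xu 2, Gupta 1.
Blom leads with 6 wins (next highest: 4).

Blom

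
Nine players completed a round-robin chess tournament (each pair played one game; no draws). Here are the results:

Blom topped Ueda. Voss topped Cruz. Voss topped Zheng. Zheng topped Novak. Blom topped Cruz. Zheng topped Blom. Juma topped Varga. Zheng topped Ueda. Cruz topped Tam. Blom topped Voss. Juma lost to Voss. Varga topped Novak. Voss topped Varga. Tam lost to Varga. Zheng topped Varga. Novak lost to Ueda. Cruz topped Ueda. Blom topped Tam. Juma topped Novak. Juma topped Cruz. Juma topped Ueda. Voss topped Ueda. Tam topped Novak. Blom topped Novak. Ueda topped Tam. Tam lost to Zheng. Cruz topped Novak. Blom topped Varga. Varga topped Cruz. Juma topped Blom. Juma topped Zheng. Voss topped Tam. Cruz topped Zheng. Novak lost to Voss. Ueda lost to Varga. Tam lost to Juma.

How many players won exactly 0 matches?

Win totals: Tam 1, Juma 7, Cruz 4, Ueda 2, Varga 4, Novak 0, Voss 7, Zheng 5, Blom 6.
Exactly 0: Novak — 1 player.

1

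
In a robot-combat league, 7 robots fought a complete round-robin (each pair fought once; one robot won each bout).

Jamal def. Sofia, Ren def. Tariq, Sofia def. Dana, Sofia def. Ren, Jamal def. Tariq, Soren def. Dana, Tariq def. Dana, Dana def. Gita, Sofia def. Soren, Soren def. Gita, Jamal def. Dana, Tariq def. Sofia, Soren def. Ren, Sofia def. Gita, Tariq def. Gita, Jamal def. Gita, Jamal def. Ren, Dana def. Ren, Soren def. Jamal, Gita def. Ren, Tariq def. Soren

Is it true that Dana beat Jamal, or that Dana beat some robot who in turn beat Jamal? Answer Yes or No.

Dana did not beat Jamal directly.
Dana beat Gita, Ren, but each of them lost to Jamal. No two-step path.

No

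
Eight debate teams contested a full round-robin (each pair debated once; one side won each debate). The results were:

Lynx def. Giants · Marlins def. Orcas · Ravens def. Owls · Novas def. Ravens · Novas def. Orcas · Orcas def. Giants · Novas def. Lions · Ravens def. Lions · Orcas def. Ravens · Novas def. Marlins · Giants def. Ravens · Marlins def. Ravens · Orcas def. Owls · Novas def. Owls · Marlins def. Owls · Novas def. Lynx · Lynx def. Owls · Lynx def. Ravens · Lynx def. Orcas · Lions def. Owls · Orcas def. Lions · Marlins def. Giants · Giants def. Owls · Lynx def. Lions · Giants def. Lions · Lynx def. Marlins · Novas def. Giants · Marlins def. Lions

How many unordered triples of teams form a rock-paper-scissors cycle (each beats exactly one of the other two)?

0

Win totals: Lions 1, Orcas 4, Giants 3, Novas 7, Marlins 5, Owls 0, Lynx 6, Ravens 2.
A team with w wins dominates both others in C(w,2) triples; summing gives 0 + 6 + 3 + 21 + 10 + 0 + 15 + 1 = 56 transitive triples.
Total triples C(8,3) = 56, so cyclic triples = 56 − 56 = 0.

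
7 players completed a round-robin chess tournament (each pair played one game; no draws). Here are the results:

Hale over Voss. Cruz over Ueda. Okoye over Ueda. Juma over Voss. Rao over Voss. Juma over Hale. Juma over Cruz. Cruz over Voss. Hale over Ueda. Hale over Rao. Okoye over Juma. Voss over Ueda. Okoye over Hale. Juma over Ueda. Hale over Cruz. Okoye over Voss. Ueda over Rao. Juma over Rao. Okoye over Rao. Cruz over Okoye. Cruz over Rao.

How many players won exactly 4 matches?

Win totals: Cruz 4, Rao 1, Hale 4, Voss 1, Okoye 5, Ueda 1, Juma 5.
Exactly 4: Cruz, Hale — 2 players.

2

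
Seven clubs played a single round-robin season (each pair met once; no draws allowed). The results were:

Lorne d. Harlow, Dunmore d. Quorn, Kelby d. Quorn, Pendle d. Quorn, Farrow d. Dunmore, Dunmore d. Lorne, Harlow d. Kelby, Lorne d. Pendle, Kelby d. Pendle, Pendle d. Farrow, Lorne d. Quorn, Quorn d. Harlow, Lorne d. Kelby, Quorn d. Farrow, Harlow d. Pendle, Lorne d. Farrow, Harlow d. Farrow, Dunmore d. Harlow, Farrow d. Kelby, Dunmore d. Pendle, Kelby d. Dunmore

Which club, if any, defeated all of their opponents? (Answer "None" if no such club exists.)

None

Highest win total is Lorne with 5 (out of 6 possible).
Lorne lost to Dunmore, so no club went undefeated.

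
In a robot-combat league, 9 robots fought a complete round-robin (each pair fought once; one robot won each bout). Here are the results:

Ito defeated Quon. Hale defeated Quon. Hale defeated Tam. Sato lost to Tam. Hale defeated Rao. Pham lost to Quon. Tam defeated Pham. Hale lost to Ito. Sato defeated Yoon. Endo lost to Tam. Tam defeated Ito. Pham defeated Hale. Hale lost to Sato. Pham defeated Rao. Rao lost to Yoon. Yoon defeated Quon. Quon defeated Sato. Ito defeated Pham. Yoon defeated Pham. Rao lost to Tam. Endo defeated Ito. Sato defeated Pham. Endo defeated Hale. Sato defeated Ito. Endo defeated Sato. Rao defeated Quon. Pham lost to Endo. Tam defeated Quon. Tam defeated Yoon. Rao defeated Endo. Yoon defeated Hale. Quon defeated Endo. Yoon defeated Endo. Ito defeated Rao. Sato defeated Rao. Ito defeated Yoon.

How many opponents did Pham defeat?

Pham's results: beat Rao, Hale; lost to Endo, Ito, Yoon, Quon, Tam, Sato.
That is 2 wins.

2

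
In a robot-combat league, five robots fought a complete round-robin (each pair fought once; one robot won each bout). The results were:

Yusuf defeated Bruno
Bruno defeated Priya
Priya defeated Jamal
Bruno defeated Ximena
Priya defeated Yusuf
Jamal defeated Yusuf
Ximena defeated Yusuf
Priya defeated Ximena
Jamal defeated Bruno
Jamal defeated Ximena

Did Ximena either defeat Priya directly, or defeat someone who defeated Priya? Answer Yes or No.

Ximena did not beat Priya directly.
Ximena beat Yusuf, but each of them lost to Priya. No two-step path.

No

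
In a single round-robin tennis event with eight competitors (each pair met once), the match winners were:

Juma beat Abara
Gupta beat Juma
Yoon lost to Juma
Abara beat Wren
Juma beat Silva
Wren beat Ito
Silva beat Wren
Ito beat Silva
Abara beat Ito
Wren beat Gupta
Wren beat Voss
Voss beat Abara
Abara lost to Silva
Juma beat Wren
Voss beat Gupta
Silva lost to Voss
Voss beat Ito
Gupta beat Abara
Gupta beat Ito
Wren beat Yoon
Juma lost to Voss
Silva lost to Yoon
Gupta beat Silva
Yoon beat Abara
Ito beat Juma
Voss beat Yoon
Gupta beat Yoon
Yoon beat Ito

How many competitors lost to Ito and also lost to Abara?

Ito beat: Juma, Silva.
Abara beat: Wren, Ito.
No one was beaten by both.

0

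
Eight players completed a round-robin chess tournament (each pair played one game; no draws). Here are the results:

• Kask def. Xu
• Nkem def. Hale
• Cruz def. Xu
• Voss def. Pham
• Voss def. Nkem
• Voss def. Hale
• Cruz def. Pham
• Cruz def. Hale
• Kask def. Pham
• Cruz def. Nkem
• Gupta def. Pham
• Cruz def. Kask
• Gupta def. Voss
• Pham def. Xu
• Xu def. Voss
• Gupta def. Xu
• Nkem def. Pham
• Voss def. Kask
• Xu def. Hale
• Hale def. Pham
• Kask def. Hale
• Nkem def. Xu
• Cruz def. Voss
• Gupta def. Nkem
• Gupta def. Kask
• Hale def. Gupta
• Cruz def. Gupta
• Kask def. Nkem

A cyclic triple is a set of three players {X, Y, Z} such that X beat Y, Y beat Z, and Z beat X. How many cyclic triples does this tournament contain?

Win totals: Gupta 5, Xu 2, Hale 2, Nkem 3, Kask 4, Voss 4, Pham 1, Cruz 7.
A player with w wins dominates both others in C(w,2) triples; summing gives 10 + 1 + 1 + 3 + 6 + 6 + 0 + 21 = 48 transitive triples.
Total triples C(8,3) = 56, so cyclic triples = 56 − 48 = 8.

8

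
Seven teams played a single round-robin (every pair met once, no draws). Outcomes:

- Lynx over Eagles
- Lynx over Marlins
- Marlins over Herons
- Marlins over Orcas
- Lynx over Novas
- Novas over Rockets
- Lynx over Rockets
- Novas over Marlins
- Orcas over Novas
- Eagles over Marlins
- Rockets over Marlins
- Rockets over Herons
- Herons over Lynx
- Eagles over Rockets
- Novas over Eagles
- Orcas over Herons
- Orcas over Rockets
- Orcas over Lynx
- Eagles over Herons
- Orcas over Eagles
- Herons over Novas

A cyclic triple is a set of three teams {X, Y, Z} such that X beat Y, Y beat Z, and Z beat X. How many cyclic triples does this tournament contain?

10

Win totals: Herons 2, Marlins 2, Lynx 4, Novas 3, Rockets 2, Orcas 5, Eagles 3.
A team with w wins dominates both others in C(w,2) triples; summing gives 1 + 1 + 6 + 3 + 1 + 10 + 3 = 25 transitive triples.
Total triples C(7,3) = 35, so cyclic triples = 35 − 25 = 10.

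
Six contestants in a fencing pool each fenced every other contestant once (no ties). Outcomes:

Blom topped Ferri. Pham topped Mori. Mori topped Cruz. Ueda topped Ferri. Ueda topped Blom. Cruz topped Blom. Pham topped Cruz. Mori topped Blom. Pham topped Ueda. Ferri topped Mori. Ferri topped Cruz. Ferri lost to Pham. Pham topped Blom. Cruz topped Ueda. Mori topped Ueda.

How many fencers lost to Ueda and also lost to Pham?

Ueda beat: Blom, Ferri.
Pham beat: Mori, Cruz, Blom, Ferri, Ueda.
Both beat: Blom, Ferri — 2.

2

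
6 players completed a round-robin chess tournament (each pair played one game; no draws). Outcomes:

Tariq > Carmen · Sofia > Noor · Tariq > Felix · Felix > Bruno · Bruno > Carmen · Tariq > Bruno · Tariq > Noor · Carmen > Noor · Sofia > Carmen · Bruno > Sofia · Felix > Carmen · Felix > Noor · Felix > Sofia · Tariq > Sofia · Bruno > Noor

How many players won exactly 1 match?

Win totals: Noor 0, Felix 4, Sofia 2, Bruno 3, Tariq 5, Carmen 1.
Exactly 1: Carmen — 1 player.

1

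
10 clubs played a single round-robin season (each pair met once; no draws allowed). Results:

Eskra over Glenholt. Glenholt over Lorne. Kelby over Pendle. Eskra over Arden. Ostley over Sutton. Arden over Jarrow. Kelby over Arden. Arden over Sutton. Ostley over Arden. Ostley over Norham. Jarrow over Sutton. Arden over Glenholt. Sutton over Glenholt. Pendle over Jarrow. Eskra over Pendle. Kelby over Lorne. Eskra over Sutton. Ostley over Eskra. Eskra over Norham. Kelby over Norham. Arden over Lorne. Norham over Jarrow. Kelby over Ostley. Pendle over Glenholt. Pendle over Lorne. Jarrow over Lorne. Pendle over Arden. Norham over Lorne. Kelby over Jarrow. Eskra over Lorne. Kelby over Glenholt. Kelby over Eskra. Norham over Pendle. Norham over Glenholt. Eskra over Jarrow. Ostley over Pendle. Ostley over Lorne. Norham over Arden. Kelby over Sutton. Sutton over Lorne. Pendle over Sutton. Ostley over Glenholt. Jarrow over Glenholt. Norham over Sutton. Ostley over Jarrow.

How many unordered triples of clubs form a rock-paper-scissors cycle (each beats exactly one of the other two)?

Win totals: Ostley 8, Jarrow 3, Kelby 9, Lorne 0, Norham 6, Arden 4, Eskra 7, Glenholt 1, Sutton 2, Pendle 5.
A club with w wins dominates both others in C(w,2) triples; summing gives 28 + 3 + 36 + 0 + 15 + 6 + 21 + 0 + 1 + 10 = 120 transitive triples.
Total triples C(10,3) = 120, so cyclic triples = 120 − 120 = 0.

0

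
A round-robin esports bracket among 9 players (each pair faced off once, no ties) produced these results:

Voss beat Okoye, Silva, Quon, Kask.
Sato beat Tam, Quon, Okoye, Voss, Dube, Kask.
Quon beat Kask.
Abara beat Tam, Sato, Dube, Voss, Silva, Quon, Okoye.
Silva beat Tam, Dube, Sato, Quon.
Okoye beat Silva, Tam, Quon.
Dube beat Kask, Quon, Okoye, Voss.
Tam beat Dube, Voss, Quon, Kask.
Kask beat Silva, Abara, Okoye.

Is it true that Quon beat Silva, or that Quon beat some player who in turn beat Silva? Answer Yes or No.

Yes

Quon did not beat Silva directly.
Quon beat Kask. Of those, Kask beat Silva.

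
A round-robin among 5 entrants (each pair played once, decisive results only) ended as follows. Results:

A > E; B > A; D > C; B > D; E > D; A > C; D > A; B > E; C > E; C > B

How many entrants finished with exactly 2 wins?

Win totals: A 2, B 3, C 2, D 2, E 1.
Exactly 2: A, C, D — 3 entrants.

3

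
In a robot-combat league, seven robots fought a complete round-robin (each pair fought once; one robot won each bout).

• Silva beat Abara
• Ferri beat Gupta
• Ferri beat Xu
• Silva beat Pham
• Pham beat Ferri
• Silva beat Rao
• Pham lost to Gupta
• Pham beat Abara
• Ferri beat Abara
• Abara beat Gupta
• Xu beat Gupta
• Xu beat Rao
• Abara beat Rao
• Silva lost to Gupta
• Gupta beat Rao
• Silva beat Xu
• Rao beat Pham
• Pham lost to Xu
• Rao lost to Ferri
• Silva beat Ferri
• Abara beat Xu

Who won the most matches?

Silva

Win totals: Gupta 3, Pham 2, Xu 3, Rao 1, Silva 5, Abara 3, Ferri 4.
Silva leads with 5 wins (next highest: 4).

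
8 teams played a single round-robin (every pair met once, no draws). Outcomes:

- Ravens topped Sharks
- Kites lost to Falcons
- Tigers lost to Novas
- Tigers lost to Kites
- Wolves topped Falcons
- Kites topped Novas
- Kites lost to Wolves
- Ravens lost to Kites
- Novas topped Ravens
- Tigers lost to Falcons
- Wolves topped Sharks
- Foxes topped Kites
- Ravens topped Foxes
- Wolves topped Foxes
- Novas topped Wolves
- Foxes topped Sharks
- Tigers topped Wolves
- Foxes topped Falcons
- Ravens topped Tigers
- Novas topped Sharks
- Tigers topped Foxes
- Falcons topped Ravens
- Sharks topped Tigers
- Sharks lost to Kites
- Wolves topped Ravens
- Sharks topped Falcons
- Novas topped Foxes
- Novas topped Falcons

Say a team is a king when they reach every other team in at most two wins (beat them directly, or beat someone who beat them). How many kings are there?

4

Wolves reaches everyone (king).
Novas reaches everyone (king).
Kites reaches everyone (king).
Tigers cannot reach Novas in two steps.
Foxes cannot reach Wolves in two steps.
Falcons reaches everyone (king).
Ravens cannot reach Novas in two steps.
Sharks cannot reach Novas in two steps.
Kings: Wolves, Novas, Kites, Falcons — 4.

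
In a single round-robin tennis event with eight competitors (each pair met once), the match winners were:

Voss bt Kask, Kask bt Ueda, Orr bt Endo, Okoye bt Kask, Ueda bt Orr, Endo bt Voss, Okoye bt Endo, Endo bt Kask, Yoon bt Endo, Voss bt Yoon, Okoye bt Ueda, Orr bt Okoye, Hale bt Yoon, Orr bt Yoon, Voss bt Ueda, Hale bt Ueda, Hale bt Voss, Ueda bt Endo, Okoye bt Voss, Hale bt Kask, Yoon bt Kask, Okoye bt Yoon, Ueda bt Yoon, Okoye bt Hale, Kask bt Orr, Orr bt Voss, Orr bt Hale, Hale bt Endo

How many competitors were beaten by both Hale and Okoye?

Hale beat: Ueda, Yoon, Kask, Endo, Voss.
Okoye beat: Ueda, Yoon, Kask, Hale, Endo, Voss.
Both beat: Ueda, Yoon, Kask, Endo, Voss — 5.

5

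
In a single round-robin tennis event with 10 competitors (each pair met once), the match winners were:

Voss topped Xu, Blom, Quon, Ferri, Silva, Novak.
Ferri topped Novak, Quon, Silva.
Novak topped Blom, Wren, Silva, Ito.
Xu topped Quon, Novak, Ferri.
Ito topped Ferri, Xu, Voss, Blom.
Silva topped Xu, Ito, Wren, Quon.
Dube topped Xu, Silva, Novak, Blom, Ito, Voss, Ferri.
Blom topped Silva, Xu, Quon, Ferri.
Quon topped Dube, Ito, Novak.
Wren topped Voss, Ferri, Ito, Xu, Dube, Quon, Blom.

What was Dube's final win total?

Dube's results: beat Ito, Silva, Xu, Ferri, Voss, Blom, Novak; lost to Wren, Quon.
That is 7 wins.

7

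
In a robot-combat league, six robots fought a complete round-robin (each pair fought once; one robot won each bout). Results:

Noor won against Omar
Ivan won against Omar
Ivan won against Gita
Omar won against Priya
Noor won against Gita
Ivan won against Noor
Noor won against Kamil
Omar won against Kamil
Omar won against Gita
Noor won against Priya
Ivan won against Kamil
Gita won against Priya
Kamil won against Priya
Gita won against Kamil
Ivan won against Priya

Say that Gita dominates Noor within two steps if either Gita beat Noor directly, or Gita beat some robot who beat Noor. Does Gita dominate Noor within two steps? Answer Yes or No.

No

Gita did not beat Noor directly.
Gita beat Kamil, Priya, but each of them lost to Noor. No two-step path.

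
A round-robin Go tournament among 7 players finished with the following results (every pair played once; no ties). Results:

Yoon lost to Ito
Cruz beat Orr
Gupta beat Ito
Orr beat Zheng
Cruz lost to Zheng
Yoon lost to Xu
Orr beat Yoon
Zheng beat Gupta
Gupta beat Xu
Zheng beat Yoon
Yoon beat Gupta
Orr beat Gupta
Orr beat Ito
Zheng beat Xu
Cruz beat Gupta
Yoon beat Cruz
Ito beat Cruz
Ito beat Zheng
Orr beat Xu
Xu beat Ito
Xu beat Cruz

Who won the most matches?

Win totals: Zheng 4, Cruz 2, Gupta 2, Xu 3, Yoon 2, Ito 3, Orr 5.
Orr leads with 5 wins (next highest: 4).

Orr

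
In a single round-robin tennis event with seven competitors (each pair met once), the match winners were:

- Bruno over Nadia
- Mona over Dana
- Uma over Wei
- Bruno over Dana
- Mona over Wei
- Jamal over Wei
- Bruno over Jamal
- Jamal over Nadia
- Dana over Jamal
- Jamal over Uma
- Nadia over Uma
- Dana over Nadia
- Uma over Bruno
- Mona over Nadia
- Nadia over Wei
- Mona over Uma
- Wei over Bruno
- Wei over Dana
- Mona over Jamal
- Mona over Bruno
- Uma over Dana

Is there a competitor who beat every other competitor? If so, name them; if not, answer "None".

Mona has 6 wins out of 6 opponents — a perfect record.

Mona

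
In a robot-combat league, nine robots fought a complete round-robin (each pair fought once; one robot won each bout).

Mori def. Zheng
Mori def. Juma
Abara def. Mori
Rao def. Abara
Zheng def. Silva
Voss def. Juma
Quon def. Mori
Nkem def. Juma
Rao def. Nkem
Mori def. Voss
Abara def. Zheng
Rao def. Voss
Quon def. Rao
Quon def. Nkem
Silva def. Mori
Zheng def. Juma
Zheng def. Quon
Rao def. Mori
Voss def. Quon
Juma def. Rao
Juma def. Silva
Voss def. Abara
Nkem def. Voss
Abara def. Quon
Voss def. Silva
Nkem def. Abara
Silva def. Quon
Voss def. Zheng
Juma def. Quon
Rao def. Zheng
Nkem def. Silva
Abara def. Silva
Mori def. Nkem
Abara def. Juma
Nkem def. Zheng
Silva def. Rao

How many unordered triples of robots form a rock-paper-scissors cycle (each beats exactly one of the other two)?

26

Win totals: Rao 5, Abara 5, Juma 3, Silva 3, Zheng 3, Voss 5, Quon 3, Nkem 5, Mori 4.
A robot with w wins dominates both others in C(w,2) triples; summing gives 10 + 10 + 3 + 3 + 3 + 10 + 3 + 10 + 6 = 58 transitive triples.
Total triples C(9,3) = 84, so cyclic triples = 84 − 58 = 26.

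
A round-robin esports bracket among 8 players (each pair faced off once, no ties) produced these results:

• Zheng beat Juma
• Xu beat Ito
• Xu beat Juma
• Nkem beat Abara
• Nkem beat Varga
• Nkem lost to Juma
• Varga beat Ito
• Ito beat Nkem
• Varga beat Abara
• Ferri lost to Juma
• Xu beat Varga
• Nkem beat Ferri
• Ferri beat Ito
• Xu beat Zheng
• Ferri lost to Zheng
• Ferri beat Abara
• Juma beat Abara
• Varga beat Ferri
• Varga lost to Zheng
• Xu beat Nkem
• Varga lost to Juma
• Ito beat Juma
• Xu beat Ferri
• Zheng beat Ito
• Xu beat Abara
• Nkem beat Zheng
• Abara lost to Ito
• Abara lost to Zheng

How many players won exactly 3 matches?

2

Win totals: Zheng 5, Abara 0, Ferri 2, Varga 3, Ito 3, Xu 7, Juma 4, Nkem 4.
Exactly 3: Varga, Ito — 2 players.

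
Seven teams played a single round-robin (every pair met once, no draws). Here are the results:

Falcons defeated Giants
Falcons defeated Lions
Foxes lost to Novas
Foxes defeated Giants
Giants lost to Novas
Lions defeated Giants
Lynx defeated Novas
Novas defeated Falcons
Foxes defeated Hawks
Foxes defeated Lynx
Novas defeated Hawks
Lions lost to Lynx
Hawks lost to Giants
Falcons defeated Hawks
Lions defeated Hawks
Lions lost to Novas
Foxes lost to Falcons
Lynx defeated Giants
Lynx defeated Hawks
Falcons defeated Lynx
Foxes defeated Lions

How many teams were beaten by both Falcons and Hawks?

0

Falcons beat: Hawks, Foxes, Lions, Giants, Lynx.
Hawks beat: no one.
No one was beaten by both.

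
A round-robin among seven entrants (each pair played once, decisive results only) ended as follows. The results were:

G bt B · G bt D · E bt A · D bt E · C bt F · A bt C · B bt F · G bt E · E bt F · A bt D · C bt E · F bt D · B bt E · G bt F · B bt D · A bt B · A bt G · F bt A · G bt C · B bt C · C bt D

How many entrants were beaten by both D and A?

0

D beat: E.
A beat: B, C, D, G.
No one was beaten by both.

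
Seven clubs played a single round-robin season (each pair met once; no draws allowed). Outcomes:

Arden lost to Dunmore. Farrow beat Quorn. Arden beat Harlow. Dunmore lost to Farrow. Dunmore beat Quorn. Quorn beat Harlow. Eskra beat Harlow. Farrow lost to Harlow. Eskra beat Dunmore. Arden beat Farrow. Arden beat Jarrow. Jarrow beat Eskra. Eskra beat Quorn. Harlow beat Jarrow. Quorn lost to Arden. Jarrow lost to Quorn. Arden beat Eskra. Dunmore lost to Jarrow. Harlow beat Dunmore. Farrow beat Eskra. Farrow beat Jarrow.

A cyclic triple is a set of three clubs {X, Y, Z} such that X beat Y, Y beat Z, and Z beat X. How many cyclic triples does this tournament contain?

Win totals: Eskra 3, Farrow 4, Dunmore 2, Arden 5, Jarrow 2, Harlow 3, Quorn 2.
A club with w wins dominates both others in C(w,2) triples; summing gives 3 + 6 + 1 + 10 + 1 + 3 + 1 = 25 transitive triples.
Total triples C(7,3) = 35, so cyclic triples = 35 − 25 = 10.

10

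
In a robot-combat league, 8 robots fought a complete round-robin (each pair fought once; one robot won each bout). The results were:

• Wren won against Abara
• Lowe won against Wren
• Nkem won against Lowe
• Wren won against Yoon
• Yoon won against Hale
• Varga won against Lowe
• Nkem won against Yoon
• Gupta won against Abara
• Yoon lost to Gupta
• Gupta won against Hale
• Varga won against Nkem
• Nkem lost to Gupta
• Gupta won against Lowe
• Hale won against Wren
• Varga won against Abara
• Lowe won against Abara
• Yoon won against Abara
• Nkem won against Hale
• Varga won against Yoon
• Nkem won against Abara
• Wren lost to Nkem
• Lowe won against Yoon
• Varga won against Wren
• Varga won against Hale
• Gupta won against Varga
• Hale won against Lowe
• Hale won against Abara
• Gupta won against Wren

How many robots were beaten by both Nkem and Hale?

3

Nkem beat: Wren, Yoon, Lowe, Abara, Hale.
Hale beat: Wren, Lowe, Abara.
Both beat: Wren, Lowe, Abara — 3.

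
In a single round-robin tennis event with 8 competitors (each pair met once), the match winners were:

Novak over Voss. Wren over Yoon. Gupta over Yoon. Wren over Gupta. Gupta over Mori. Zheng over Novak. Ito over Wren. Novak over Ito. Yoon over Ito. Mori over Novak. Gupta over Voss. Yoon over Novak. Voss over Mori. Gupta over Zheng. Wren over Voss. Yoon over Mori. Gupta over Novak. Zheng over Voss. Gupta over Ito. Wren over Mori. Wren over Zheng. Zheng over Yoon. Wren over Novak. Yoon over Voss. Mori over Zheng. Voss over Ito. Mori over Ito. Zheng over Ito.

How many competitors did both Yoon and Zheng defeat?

3

Yoon beat: Mori, Voss, Novak, Ito.
Zheng beat: Voss, Novak, Yoon, Ito.
Both beat: Voss, Novak, Ito — 3.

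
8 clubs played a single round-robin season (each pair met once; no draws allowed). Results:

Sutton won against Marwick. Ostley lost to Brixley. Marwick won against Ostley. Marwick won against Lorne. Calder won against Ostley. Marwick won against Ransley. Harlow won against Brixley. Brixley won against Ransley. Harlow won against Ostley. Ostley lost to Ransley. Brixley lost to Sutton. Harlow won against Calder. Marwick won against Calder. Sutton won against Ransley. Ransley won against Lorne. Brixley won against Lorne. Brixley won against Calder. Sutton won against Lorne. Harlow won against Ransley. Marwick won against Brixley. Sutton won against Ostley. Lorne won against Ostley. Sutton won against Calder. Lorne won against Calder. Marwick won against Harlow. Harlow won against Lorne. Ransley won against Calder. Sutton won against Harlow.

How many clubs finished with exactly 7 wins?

Win totals: Ostley 0, Calder 1, Harlow 5, Ransley 3, Brixley 4, Marwick 6, Lorne 2, Sutton 7.
Exactly 7: Sutton — 1 club.

1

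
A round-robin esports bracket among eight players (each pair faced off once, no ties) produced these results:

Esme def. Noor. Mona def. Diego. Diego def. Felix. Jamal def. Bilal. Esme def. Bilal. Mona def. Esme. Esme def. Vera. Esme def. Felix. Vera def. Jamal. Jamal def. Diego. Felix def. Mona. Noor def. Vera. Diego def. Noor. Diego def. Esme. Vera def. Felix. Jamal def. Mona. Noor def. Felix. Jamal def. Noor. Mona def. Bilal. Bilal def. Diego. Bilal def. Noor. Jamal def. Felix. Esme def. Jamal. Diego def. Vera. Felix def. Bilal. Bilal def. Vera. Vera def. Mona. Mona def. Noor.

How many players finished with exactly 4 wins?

2

Win totals: Mona 4, Vera 3, Diego 4, Bilal 3, Jamal 5, Felix 2, Noor 2, Esme 5.
Exactly 4: Mona, Diego — 2 players.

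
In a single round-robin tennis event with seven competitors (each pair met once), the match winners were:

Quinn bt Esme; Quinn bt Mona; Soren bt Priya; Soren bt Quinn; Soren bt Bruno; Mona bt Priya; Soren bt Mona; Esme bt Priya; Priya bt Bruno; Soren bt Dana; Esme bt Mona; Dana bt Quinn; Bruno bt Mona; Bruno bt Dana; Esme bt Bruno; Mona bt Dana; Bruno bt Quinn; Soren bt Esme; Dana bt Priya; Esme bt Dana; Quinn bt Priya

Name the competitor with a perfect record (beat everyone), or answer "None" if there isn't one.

Soren

Soren has 6 wins out of 6 opponents — a perfect record.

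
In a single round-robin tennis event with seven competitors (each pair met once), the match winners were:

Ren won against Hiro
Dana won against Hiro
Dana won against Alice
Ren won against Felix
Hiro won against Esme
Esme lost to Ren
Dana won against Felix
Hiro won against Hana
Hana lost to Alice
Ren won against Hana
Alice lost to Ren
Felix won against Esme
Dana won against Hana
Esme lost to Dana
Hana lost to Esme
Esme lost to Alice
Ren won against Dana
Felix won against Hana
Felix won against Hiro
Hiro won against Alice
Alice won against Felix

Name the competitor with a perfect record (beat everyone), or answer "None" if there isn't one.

Ren

Ren has 6 wins out of 6 opponents — a perfect record.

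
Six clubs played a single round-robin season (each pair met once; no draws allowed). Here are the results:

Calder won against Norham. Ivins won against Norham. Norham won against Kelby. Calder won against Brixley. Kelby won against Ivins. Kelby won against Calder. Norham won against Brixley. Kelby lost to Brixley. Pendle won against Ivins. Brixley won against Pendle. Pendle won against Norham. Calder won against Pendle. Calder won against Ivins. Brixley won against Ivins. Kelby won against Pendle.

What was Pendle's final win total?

2

Pendle's results: beat Norham, Ivins; lost to Brixley, Calder, Kelby.
That is 2 wins.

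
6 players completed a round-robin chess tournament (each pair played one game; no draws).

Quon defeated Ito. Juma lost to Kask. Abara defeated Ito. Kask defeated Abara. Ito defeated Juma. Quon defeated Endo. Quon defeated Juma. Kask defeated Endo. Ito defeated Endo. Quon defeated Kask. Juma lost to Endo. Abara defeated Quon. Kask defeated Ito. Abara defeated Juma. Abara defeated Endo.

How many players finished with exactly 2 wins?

1

Win totals: Quon 4, Juma 0, Abara 4, Ito 2, Kask 4, Endo 1.
Exactly 2: Ito — 1 player.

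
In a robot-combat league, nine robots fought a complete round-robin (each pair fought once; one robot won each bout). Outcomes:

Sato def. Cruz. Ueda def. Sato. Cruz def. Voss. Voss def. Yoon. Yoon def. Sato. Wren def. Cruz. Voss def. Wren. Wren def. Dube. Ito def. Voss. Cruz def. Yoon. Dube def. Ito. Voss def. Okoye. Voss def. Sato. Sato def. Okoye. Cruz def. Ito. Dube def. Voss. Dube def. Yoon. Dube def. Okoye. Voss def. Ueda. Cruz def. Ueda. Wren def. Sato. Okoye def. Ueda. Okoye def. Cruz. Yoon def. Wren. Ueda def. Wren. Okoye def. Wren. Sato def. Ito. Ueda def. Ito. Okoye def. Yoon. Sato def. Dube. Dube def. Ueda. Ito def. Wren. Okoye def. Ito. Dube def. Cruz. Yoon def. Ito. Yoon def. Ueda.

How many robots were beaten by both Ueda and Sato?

1

Ueda beat: Sato, Wren, Ito.
Sato beat: Okoye, Cruz, Dube, Ito.
Both beat: Ito — 1.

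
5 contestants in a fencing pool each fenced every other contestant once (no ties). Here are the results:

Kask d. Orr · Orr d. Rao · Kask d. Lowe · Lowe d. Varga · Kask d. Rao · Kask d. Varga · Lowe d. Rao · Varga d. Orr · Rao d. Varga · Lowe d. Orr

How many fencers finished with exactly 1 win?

Win totals: Lowe 3, Rao 1, Kask 4, Orr 1, Varga 1.
Exactly 1: Rao, Orr, Varga — 3 fencers.

3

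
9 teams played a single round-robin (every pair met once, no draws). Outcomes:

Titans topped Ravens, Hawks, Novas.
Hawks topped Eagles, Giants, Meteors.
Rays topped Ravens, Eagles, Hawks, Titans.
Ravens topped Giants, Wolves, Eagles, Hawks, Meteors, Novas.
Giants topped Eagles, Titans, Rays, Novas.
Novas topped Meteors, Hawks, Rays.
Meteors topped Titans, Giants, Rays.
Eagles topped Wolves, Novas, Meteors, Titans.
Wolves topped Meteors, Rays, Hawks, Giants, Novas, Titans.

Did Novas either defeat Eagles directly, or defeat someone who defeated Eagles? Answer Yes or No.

Yes

Novas did not beat Eagles directly.
Novas beat Hawks, Rays, Meteors. Of those, Hawks beat Eagles.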